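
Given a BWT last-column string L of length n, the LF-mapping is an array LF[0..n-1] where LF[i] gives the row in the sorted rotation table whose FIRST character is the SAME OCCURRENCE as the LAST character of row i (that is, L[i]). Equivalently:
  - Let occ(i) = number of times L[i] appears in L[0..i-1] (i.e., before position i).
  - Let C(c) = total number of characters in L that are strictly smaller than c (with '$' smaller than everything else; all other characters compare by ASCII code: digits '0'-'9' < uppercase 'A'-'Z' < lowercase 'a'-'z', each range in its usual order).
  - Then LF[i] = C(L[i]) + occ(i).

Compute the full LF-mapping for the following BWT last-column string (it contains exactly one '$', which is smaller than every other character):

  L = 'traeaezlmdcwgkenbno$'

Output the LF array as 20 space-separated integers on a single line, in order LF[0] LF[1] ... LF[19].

Answer: 17 16 1 6 2 7 19 11 12 5 4 18 9 10 8 13 3 14 15 0

Derivation:
Char counts: '$':1, 'a':2, 'b':1, 'c':1, 'd':1, 'e':3, 'g':1, 'k':1, 'l':1, 'm':1, 'n':2, 'o':1, 'r':1, 't':1, 'w':1, 'z':1
C (first-col start): C('$')=0, C('a')=1, C('b')=3, C('c')=4, C('d')=5, C('e')=6, C('g')=9, C('k')=10, C('l')=11, C('m')=12, C('n')=13, C('o')=15, C('r')=16, C('t')=17, C('w')=18, C('z')=19
L[0]='t': occ=0, LF[0]=C('t')+0=17+0=17
L[1]='r': occ=0, LF[1]=C('r')+0=16+0=16
L[2]='a': occ=0, LF[2]=C('a')+0=1+0=1
L[3]='e': occ=0, LF[3]=C('e')+0=6+0=6
L[4]='a': occ=1, LF[4]=C('a')+1=1+1=2
L[5]='e': occ=1, LF[5]=C('e')+1=6+1=7
L[6]='z': occ=0, LF[6]=C('z')+0=19+0=19
L[7]='l': occ=0, LF[7]=C('l')+0=11+0=11
L[8]='m': occ=0, LF[8]=C('m')+0=12+0=12
L[9]='d': occ=0, LF[9]=C('d')+0=5+0=5
L[10]='c': occ=0, LF[10]=C('c')+0=4+0=4
L[11]='w': occ=0, LF[11]=C('w')+0=18+0=18
L[12]='g': occ=0, LF[12]=C('g')+0=9+0=9
L[13]='k': occ=0, LF[13]=C('k')+0=10+0=10
L[14]='e': occ=2, LF[14]=C('e')+2=6+2=8
L[15]='n': occ=0, LF[15]=C('n')+0=13+0=13
L[16]='b': occ=0, LF[16]=C('b')+0=3+0=3
L[17]='n': occ=1, LF[17]=C('n')+1=13+1=14
L[18]='o': occ=0, LF[18]=C('o')+0=15+0=15
L[19]='$': occ=0, LF[19]=C('$')+0=0+0=0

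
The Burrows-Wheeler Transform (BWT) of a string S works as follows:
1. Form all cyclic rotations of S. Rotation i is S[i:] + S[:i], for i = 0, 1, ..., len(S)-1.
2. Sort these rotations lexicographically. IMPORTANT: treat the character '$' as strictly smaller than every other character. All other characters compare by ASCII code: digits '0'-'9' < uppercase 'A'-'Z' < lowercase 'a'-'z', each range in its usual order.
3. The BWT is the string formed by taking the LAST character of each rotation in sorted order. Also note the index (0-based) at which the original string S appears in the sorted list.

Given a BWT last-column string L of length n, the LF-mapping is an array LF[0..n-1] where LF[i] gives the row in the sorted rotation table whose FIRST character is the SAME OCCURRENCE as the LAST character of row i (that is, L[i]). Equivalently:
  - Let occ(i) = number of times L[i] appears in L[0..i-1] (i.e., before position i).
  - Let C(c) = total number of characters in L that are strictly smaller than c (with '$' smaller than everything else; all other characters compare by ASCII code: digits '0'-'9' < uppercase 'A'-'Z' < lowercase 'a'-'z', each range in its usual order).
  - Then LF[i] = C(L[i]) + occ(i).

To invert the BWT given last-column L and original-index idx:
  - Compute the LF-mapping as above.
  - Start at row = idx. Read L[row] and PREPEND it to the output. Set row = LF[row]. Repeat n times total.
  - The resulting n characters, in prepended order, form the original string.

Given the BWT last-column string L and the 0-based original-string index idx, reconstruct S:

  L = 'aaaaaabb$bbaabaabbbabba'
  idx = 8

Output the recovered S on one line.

Answer: aabbbbbababaabbbaaaaaa$

Derivation:
LF mapping: 1 2 3 4 5 6 13 14 0 15 16 7 8 17 9 10 18 19 20 11 21 22 12
Walk LF starting at row 8, prepending L[row]:
  step 1: row=8, L[8]='$', prepend. Next row=LF[8]=0
  step 2: row=0, L[0]='a', prepend. Next row=LF[0]=1
  step 3: row=1, L[1]='a', prepend. Next row=LF[1]=2
  step 4: row=2, L[2]='a', prepend. Next row=LF[2]=3
  step 5: row=3, L[3]='a', prepend. Next row=LF[3]=4
  step 6: row=4, L[4]='a', prepend. Next row=LF[4]=5
  step 7: row=5, L[5]='a', prepend. Next row=LF[5]=6
  step 8: row=6, L[6]='b', prepend. Next row=LF[6]=13
  step 9: row=13, L[13]='b', prepend. Next row=LF[13]=17
  step 10: row=17, L[17]='b', prepend. Next row=LF[17]=19
  step 11: row=19, L[19]='a', prepend. Next row=LF[19]=11
  step 12: row=11, L[11]='a', prepend. Next row=LF[11]=7
  step 13: row=7, L[7]='b', prepend. Next row=LF[7]=14
  step 14: row=14, L[14]='a', prepend. Next row=LF[14]=9
  step 15: row=9, L[9]='b', prepend. Next row=LF[9]=15
  step 16: row=15, L[15]='a', prepend. Next row=LF[15]=10
  step 17: row=10, L[10]='b', prepend. Next row=LF[10]=16
  step 18: row=16, L[16]='b', prepend. Next row=LF[16]=18
  step 19: row=18, L[18]='b', prepend. Next row=LF[18]=20
  step 20: row=20, L[20]='b', prepend. Next row=LF[20]=21
  step 21: row=21, L[21]='b', prepend. Next row=LF[21]=22
  step 22: row=22, L[22]='a', prepend. Next row=LF[22]=12
  step 23: row=12, L[12]='a', prepend. Next row=LF[12]=8
Reversed output: aabbbbbababaabbbaaaaaa$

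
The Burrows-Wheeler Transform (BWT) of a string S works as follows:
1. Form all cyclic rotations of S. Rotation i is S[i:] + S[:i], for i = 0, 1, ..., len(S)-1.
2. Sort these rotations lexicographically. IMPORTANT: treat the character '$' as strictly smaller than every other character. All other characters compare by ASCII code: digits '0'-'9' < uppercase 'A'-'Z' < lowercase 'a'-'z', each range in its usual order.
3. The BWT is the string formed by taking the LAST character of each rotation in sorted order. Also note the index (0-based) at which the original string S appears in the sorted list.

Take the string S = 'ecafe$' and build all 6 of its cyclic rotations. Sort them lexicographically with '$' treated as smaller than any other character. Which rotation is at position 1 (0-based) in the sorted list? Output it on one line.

All 6 rotations (rotation i = S[i:]+S[:i]):
  rot[0] = ecafe$
  rot[1] = cafe$e
  rot[2] = afe$ec
  rot[3] = fe$eca
  rot[4] = e$ecaf
  rot[5] = $ecafe
Sorted (with $ < everything):
  sorted[0] = $ecafe
  sorted[1] = afe$ec
  sorted[2] = cafe$e
  sorted[3] = e$ecaf
  sorted[4] = ecafe$
  sorted[5] = fe$eca
sorted[1] = afe$ec

Answer: afe$ec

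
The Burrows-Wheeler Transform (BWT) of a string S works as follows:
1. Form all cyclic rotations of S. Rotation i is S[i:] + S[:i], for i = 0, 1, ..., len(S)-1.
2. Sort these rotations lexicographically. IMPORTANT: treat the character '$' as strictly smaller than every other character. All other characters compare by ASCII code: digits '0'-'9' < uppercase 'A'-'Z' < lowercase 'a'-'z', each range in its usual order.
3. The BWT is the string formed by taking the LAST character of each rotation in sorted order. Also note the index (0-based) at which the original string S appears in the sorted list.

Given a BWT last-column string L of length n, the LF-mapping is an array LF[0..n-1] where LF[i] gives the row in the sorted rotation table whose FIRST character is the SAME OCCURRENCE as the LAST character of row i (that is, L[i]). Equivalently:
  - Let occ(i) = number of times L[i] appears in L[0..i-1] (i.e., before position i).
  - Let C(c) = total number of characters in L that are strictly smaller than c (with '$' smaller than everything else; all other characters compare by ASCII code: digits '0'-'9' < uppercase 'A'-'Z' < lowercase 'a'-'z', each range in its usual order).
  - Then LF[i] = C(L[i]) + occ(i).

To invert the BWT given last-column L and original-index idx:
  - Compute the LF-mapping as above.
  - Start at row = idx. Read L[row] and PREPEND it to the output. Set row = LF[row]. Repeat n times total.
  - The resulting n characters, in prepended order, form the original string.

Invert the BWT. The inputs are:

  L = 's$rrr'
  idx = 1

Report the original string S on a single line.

Answer: rrrs$

Derivation:
LF mapping: 4 0 1 2 3
Walk LF starting at row 1, prepending L[row]:
  step 1: row=1, L[1]='$', prepend. Next row=LF[1]=0
  step 2: row=0, L[0]='s', prepend. Next row=LF[0]=4
  step 3: row=4, L[4]='r', prepend. Next row=LF[4]=3
  step 4: row=3, L[3]='r', prepend. Next row=LF[3]=2
  step 5: row=2, L[2]='r', prepend. Next row=LF[2]=1
Reversed output: rrrs$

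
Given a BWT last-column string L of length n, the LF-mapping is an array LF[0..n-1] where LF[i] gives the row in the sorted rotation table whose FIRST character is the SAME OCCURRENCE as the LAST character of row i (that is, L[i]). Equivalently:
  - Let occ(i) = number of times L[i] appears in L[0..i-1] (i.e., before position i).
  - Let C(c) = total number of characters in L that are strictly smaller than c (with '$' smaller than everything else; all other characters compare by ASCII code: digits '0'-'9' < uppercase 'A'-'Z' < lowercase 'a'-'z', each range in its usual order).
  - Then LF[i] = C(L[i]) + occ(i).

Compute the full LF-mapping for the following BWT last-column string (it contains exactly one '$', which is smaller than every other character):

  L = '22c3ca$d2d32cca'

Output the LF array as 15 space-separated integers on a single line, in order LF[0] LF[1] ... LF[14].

Char counts: '$':1, '2':4, '3':2, 'a':2, 'c':4, 'd':2
C (first-col start): C('$')=0, C('2')=1, C('3')=5, C('a')=7, C('c')=9, C('d')=13
L[0]='2': occ=0, LF[0]=C('2')+0=1+0=1
L[1]='2': occ=1, LF[1]=C('2')+1=1+1=2
L[2]='c': occ=0, LF[2]=C('c')+0=9+0=9
L[3]='3': occ=0, LF[3]=C('3')+0=5+0=5
L[4]='c': occ=1, LF[4]=C('c')+1=9+1=10
L[5]='a': occ=0, LF[5]=C('a')+0=7+0=7
L[6]='$': occ=0, LF[6]=C('$')+0=0+0=0
L[7]='d': occ=0, LF[7]=C('d')+0=13+0=13
L[8]='2': occ=2, LF[8]=C('2')+2=1+2=3
L[9]='d': occ=1, LF[9]=C('d')+1=13+1=14
L[10]='3': occ=1, LF[10]=C('3')+1=5+1=6
L[11]='2': occ=3, LF[11]=C('2')+3=1+3=4
L[12]='c': occ=2, LF[12]=C('c')+2=9+2=11
L[13]='c': occ=3, LF[13]=C('c')+3=9+3=12
L[14]='a': occ=1, LF[14]=C('a')+1=7+1=8

Answer: 1 2 9 5 10 7 0 13 3 14 6 4 11 12 8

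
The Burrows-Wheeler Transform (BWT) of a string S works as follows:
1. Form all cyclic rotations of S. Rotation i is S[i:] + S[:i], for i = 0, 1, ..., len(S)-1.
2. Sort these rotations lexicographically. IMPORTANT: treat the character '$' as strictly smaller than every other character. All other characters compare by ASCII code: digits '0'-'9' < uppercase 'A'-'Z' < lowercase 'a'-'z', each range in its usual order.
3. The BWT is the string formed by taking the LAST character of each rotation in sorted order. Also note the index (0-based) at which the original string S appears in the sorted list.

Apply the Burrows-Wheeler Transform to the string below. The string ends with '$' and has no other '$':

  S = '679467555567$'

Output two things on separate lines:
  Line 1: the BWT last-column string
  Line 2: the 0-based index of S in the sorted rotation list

Answer: 79755554$6667
8

Derivation:
All 13 rotations (rotation i = S[i:]+S[:i]):
  rot[0] = 679467555567$
  rot[1] = 79467555567$6
  rot[2] = 9467555567$67
  rot[3] = 467555567$679
  rot[4] = 67555567$6794
  rot[5] = 7555567$67946
  rot[6] = 555567$679467
  rot[7] = 55567$6794675
  rot[8] = 5567$67946755
  rot[9] = 567$679467555
  rot[10] = 67$6794675555
  rot[11] = 7$67946755556
  rot[12] = $679467555567
Sorted (with $ < everything):
  sorted[0] = $679467555567  (last char: '7')
  sorted[1] = 467555567$679  (last char: '9')
  sorted[2] = 555567$679467  (last char: '7')
  sorted[3] = 55567$6794675  (last char: '5')
  sorted[4] = 5567$67946755  (last char: '5')
  sorted[5] = 567$679467555  (last char: '5')
  sorted[6] = 67$6794675555  (last char: '5')
  sorted[7] = 67555567$6794  (last char: '4')
  sorted[8] = 679467555567$  (last char: '$')
  sorted[9] = 7$67946755556  (last char: '6')
  sorted[10] = 7555567$67946  (last char: '6')
  sorted[11] = 79467555567$6  (last char: '6')
  sorted[12] = 9467555567$67  (last char: '7')
Last column: 79755554$6667
Original string S is at sorted index 8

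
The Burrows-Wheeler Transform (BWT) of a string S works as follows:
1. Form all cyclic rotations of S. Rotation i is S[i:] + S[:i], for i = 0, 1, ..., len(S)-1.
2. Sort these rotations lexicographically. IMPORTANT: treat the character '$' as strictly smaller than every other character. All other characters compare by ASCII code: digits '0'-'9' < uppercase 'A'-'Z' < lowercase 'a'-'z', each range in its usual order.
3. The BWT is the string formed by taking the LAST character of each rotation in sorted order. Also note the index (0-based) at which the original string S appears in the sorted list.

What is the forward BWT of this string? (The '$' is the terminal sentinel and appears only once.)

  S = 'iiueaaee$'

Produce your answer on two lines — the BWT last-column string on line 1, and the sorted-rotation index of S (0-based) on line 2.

All 9 rotations (rotation i = S[i:]+S[:i]):
  rot[0] = iiueaaee$
  rot[1] = iueaaee$i
  rot[2] = ueaaee$ii
  rot[3] = eaaee$iiu
  rot[4] = aaee$iiue
  rot[5] = aee$iiuea
  rot[6] = ee$iiueaa
  rot[7] = e$iiueaae
  rot[8] = $iiueaaee
Sorted (with $ < everything):
  sorted[0] = $iiueaaee  (last char: 'e')
  sorted[1] = aaee$iiue  (last char: 'e')
  sorted[2] = aee$iiuea  (last char: 'a')
  sorted[3] = e$iiueaae  (last char: 'e')
  sorted[4] = eaaee$iiu  (last char: 'u')
  sorted[5] = ee$iiueaa  (last char: 'a')
  sorted[6] = iiueaaee$  (last char: '$')
  sorted[7] = iueaaee$i  (last char: 'i')
  sorted[8] = ueaaee$ii  (last char: 'i')
Last column: eeaeua$ii
Original string S is at sorted index 6

Answer: eeaeua$ii
6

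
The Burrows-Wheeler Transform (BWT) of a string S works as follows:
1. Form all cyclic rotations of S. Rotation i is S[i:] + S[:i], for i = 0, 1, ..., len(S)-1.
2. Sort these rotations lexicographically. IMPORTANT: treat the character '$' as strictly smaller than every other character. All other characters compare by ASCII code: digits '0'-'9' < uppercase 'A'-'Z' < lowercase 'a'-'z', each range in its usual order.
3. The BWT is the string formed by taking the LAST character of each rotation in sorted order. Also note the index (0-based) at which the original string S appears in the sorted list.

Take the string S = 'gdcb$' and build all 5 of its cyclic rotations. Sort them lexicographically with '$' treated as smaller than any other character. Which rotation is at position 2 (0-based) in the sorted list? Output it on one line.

All 5 rotations (rotation i = S[i:]+S[:i]):
  rot[0] = gdcb$
  rot[1] = dcb$g
  rot[2] = cb$gd
  rot[3] = b$gdc
  rot[4] = $gdcb
Sorted (with $ < everything):
  sorted[0] = $gdcb
  sorted[1] = b$gdc
  sorted[2] = cb$gd
  sorted[3] = dcb$g
  sorted[4] = gdcb$
sorted[2] = cb$gd

Answer: cb$gd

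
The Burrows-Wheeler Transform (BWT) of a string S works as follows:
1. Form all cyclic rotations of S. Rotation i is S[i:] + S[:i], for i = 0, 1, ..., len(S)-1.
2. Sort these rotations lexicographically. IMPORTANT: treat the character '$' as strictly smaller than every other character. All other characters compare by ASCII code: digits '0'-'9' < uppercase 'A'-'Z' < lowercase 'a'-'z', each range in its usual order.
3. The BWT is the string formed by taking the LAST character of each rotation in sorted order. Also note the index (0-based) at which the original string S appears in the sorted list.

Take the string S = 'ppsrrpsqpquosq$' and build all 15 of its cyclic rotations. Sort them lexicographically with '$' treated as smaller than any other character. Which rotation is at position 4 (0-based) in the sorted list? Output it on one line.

All 15 rotations (rotation i = S[i:]+S[:i]):
  rot[0] = ppsrrpsqpquosq$
  rot[1] = psrrpsqpquosq$p
  rot[2] = srrpsqpquosq$pp
  rot[3] = rrpsqpquosq$pps
  rot[4] = rpsqpquosq$ppsr
  rot[5] = psqpquosq$ppsrr
  rot[6] = sqpquosq$ppsrrp
  rot[7] = qpquosq$ppsrrps
  rot[8] = pquosq$ppsrrpsq
  rot[9] = quosq$ppsrrpsqp
  rot[10] = uosq$ppsrrpsqpq
  rot[11] = osq$ppsrrpsqpqu
  rot[12] = sq$ppsrrpsqpquo
  rot[13] = q$ppsrrpsqpquos
  rot[14] = $ppsrrpsqpquosq
Sorted (with $ < everything):
  sorted[0] = $ppsrrpsqpquosq
  sorted[1] = osq$ppsrrpsqpqu
  sorted[2] = ppsrrpsqpquosq$
  sorted[3] = pquosq$ppsrrpsq
  sorted[4] = psqpquosq$ppsrr
  sorted[5] = psrrpsqpquosq$p
  sorted[6] = q$ppsrrpsqpquos
  sorted[7] = qpquosq$ppsrrps
  sorted[8] = quosq$ppsrrpsqp
  sorted[9] = rpsqpquosq$ppsr
  sorted[10] = rrpsqpquosq$pps
  sorted[11] = sq$ppsrrpsqpquo
  sorted[12] = sqpquosq$ppsrrp
  sorted[13] = srrpsqpquosq$pp
  sorted[14] = uosq$ppsrrpsqpq
sorted[4] = psqpquosq$ppsrr

Answer: psqpquosq$ppsrr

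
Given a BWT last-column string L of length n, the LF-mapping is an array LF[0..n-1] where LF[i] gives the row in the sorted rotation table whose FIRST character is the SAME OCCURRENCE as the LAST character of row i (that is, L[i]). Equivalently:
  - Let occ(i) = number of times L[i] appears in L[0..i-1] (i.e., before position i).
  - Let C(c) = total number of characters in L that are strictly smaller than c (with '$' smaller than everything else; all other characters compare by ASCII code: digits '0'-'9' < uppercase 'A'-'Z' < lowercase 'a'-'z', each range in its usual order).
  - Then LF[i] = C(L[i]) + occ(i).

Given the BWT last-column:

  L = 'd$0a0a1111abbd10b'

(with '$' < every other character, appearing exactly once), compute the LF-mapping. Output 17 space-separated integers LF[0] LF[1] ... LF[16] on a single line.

Answer: 15 0 1 9 2 10 4 5 6 7 11 12 13 16 8 3 14

Derivation:
Char counts: '$':1, '0':3, '1':5, 'a':3, 'b':3, 'd':2
C (first-col start): C('$')=0, C('0')=1, C('1')=4, C('a')=9, C('b')=12, C('d')=15
L[0]='d': occ=0, LF[0]=C('d')+0=15+0=15
L[1]='$': occ=0, LF[1]=C('$')+0=0+0=0
L[2]='0': occ=0, LF[2]=C('0')+0=1+0=1
L[3]='a': occ=0, LF[3]=C('a')+0=9+0=9
L[4]='0': occ=1, LF[4]=C('0')+1=1+1=2
L[5]='a': occ=1, LF[5]=C('a')+1=9+1=10
L[6]='1': occ=0, LF[6]=C('1')+0=4+0=4
L[7]='1': occ=1, LF[7]=C('1')+1=4+1=5
L[8]='1': occ=2, LF[8]=C('1')+2=4+2=6
L[9]='1': occ=3, LF[9]=C('1')+3=4+3=7
L[10]='a': occ=2, LF[10]=C('a')+2=9+2=11
L[11]='b': occ=0, LF[11]=C('b')+0=12+0=12
L[12]='b': occ=1, LF[12]=C('b')+1=12+1=13
L[13]='d': occ=1, LF[13]=C('d')+1=15+1=16
L[14]='1': occ=4, LF[14]=C('1')+4=4+4=8
L[15]='0': occ=2, LF[15]=C('0')+2=1+2=3
L[16]='b': occ=2, LF[16]=C('b')+2=12+2=14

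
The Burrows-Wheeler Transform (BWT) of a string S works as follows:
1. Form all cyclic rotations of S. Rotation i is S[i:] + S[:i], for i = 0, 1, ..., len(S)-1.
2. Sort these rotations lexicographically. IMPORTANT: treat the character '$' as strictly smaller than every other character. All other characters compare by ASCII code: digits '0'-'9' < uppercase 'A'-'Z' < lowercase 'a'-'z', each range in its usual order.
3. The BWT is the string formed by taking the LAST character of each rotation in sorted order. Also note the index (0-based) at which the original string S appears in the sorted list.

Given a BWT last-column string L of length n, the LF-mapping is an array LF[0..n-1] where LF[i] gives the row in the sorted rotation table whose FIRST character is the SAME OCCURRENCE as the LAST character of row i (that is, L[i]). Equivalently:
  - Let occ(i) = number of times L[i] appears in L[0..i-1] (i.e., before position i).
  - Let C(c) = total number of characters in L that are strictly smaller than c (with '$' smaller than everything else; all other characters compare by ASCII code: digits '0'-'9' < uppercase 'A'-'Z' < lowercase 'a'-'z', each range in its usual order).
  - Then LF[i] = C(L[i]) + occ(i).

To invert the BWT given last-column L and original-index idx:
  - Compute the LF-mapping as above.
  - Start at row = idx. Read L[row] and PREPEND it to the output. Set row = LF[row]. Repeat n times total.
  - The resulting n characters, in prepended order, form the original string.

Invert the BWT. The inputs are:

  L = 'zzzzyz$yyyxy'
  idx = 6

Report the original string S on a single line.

LF mapping: 7 8 9 10 2 11 0 3 4 5 1 6
Walk LF starting at row 6, prepending L[row]:
  step 1: row=6, L[6]='$', prepend. Next row=LF[6]=0
  step 2: row=0, L[0]='z', prepend. Next row=LF[0]=7
  step 3: row=7, L[7]='y', prepend. Next row=LF[7]=3
  step 4: row=3, L[3]='z', prepend. Next row=LF[3]=10
  step 5: row=10, L[10]='x', prepend. Next row=LF[10]=1
  step 6: row=1, L[1]='z', prepend. Next row=LF[1]=8
  step 7: row=8, L[8]='y', prepend. Next row=LF[8]=4
  step 8: row=4, L[4]='y', prepend. Next row=LF[4]=2
  step 9: row=2, L[2]='z', prepend. Next row=LF[2]=9
  step 10: row=9, L[9]='y', prepend. Next row=LF[9]=5
  step 11: row=5, L[5]='z', prepend. Next row=LF[5]=11
  step 12: row=11, L[11]='y', prepend. Next row=LF[11]=6
Reversed output: yzyzyyzxzyz$

Answer: yzyzyyzxzyz$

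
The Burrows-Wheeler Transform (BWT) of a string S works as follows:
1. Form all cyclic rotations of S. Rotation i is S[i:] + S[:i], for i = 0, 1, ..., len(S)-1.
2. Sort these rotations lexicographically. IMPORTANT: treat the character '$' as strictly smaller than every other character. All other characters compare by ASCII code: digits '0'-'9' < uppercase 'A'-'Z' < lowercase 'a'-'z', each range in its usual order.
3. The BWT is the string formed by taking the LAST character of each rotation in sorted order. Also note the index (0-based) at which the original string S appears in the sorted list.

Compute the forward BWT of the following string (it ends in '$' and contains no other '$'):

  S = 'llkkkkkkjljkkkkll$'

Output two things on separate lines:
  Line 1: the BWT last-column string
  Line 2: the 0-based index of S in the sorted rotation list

Answer: llkkkkkkljkkkljlk$
17

Derivation:
All 18 rotations (rotation i = S[i:]+S[:i]):
  rot[0] = llkkkkkkjljkkkkll$
  rot[1] = lkkkkkkjljkkkkll$l
  rot[2] = kkkkkkjljkkkkll$ll
  rot[3] = kkkkkjljkkkkll$llk
  rot[4] = kkkkjljkkkkll$llkk
  rot[5] = kkkjljkkkkll$llkkk
  rot[6] = kkjljkkkkll$llkkkk
  rot[7] = kjljkkkkll$llkkkkk
  rot[8] = jljkkkkll$llkkkkkk
  rot[9] = ljkkkkll$llkkkkkkj
  rot[10] = jkkkkll$llkkkkkkjl
  rot[11] = kkkkll$llkkkkkkjlj
  rot[12] = kkkll$llkkkkkkjljk
  rot[13] = kkll$llkkkkkkjljkk
  rot[14] = kll$llkkkkkkjljkkk
  rot[15] = ll$llkkkkkkjljkkkk
  rot[16] = l$llkkkkkkjljkkkkl
  rot[17] = $llkkkkkkjljkkkkll
Sorted (with $ < everything):
  sorted[0] = $llkkkkkkjljkkkkll  (last char: 'l')
  sorted[1] = jkkkkll$llkkkkkkjl  (last char: 'l')
  sorted[2] = jljkkkkll$llkkkkkk  (last char: 'k')
  sorted[3] = kjljkkkkll$llkkkkk  (last char: 'k')
  sorted[4] = kkjljkkkkll$llkkkk  (last char: 'k')
  sorted[5] = kkkjljkkkkll$llkkk  (last char: 'k')
  sorted[6] = kkkkjljkkkkll$llkk  (last char: 'k')
  sorted[7] = kkkkkjljkkkkll$llk  (last char: 'k')
  sorted[8] = kkkkkkjljkkkkll$ll  (last char: 'l')
  sorted[9] = kkkkll$llkkkkkkjlj  (last char: 'j')
  sorted[10] = kkkll$llkkkkkkjljk  (last char: 'k')
  sorted[11] = kkll$llkkkkkkjljkk  (last char: 'k')
  sorted[12] = kll$llkkkkkkjljkkk  (last char: 'k')
  sorted[13] = l$llkkkkkkjljkkkkl  (last char: 'l')
  sorted[14] = ljkkkkll$llkkkkkkj  (last char: 'j')
  sorted[15] = lkkkkkkjljkkkkll$l  (last char: 'l')
  sorted[16] = ll$llkkkkkkjljkkkk  (last char: 'k')
  sorted[17] = llkkkkkkjljkkkkll$  (last char: '$')
Last column: llkkkkkkljkkkljlk$
Original string S is at sorted index 17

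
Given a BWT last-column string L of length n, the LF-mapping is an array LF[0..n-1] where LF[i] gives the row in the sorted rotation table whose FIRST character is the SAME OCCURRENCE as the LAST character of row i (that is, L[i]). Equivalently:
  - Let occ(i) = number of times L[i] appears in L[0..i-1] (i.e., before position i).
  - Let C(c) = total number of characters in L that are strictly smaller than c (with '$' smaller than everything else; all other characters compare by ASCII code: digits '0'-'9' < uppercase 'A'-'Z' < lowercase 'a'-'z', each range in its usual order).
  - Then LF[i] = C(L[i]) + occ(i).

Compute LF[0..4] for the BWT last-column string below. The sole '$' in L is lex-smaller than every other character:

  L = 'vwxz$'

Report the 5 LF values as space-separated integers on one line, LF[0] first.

Char counts: '$':1, 'v':1, 'w':1, 'x':1, 'z':1
C (first-col start): C('$')=0, C('v')=1, C('w')=2, C('x')=3, C('z')=4
L[0]='v': occ=0, LF[0]=C('v')+0=1+0=1
L[1]='w': occ=0, LF[1]=C('w')+0=2+0=2
L[2]='x': occ=0, LF[2]=C('x')+0=3+0=3
L[3]='z': occ=0, LF[3]=C('z')+0=4+0=4
L[4]='$': occ=0, LF[4]=C('$')+0=0+0=0

Answer: 1 2 3 4 0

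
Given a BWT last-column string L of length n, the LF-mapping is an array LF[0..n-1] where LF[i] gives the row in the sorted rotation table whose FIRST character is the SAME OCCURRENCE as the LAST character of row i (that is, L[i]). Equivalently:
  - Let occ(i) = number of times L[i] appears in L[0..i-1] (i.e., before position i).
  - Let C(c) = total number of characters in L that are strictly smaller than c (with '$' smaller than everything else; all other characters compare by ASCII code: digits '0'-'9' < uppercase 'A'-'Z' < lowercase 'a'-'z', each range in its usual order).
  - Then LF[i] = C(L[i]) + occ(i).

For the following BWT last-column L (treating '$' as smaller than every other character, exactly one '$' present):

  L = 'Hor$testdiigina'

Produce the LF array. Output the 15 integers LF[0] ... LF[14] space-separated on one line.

Char counts: '$':1, 'H':1, 'a':1, 'd':1, 'e':1, 'g':1, 'i':3, 'n':1, 'o':1, 'r':1, 's':1, 't':2
C (first-col start): C('$')=0, C('H')=1, C('a')=2, C('d')=3, C('e')=4, C('g')=5, C('i')=6, C('n')=9, C('o')=10, C('r')=11, C('s')=12, C('t')=13
L[0]='H': occ=0, LF[0]=C('H')+0=1+0=1
L[1]='o': occ=0, LF[1]=C('o')+0=10+0=10
L[2]='r': occ=0, LF[2]=C('r')+0=11+0=11
L[3]='$': occ=0, LF[3]=C('$')+0=0+0=0
L[4]='t': occ=0, LF[4]=C('t')+0=13+0=13
L[5]='e': occ=0, LF[5]=C('e')+0=4+0=4
L[6]='s': occ=0, LF[6]=C('s')+0=12+0=12
L[7]='t': occ=1, LF[7]=C('t')+1=13+1=14
L[8]='d': occ=0, LF[8]=C('d')+0=3+0=3
L[9]='i': occ=0, LF[9]=C('i')+0=6+0=6
L[10]='i': occ=1, LF[10]=C('i')+1=6+1=7
L[11]='g': occ=0, LF[11]=C('g')+0=5+0=5
L[12]='i': occ=2, LF[12]=C('i')+2=6+2=8
L[13]='n': occ=0, LF[13]=C('n')+0=9+0=9
L[14]='a': occ=0, LF[14]=C('a')+0=2+0=2

Answer: 1 10 11 0 13 4 12 14 3 6 7 5 8 9 2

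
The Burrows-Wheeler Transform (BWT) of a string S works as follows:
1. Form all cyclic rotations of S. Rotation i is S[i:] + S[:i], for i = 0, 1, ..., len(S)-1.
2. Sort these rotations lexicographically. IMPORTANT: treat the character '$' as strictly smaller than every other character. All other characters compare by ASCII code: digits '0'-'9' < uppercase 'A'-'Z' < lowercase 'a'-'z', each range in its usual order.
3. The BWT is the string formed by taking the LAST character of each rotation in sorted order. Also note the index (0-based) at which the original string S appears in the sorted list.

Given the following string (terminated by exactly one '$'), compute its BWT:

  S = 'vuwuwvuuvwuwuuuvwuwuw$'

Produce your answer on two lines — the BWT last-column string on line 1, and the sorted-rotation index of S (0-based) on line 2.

All 22 rotations (rotation i = S[i:]+S[:i]):
  rot[0] = vuwuwvuuvwuwuuuvwuwuw$
  rot[1] = uwuwvuuvwuwuuuvwuwuw$v
  rot[2] = wuwvuuvwuwuuuvwuwuw$vu
  rot[3] = uwvuuvwuwuuuvwuwuw$vuw
  rot[4] = wvuuvwuwuuuvwuwuw$vuwu
  rot[5] = vuuvwuwuuuvwuwuw$vuwuw
  rot[6] = uuvwuwuuuvwuwuw$vuwuwv
  rot[7] = uvwuwuuuvwuwuw$vuwuwvu
  rot[8] = vwuwuuuvwuwuw$vuwuwvuu
  rot[9] = wuwuuuvwuwuw$vuwuwvuuv
  rot[10] = uwuuuvwuwuw$vuwuwvuuvw
  rot[11] = wuuuvwuwuw$vuwuwvuuvwu
  rot[12] = uuuvwuwuw$vuwuwvuuvwuw
  rot[13] = uuvwuwuw$vuwuwvuuvwuwu
  rot[14] = uvwuwuw$vuwuwvuuvwuwuu
  rot[15] = vwuwuw$vuwuwvuuvwuwuuu
  rot[16] = wuwuw$vuwuwvuuvwuwuuuv
  rot[17] = uwuw$vuwuwvuuvwuwuuuvw
  rot[18] = wuw$vuwuwvuuvwuwuuuvwu
  rot[19] = uw$vuwuwvuuvwuwuuuvwuw
  rot[20] = w$vuwuwvuuvwuwuuuvwuwu
  rot[21] = $vuwuwvuuvwuwuuuvwuwuw
Sorted (with $ < everything):
  sorted[0] = $vuwuwvuuvwuwuuuvwuwuw  (last char: 'w')
  sorted[1] = uuuvwuwuw$vuwuwvuuvwuw  (last char: 'w')
  sorted[2] = uuvwuwuuuvwuwuw$vuwuwv  (last char: 'v')
  sorted[3] = uuvwuwuw$vuwuwvuuvwuwu  (last char: 'u')
  sorted[4] = uvwuwuuuvwuwuw$vuwuwvu  (last char: 'u')
  sorted[5] = uvwuwuw$vuwuwvuuvwuwuu  (last char: 'u')
  sorted[6] = uw$vuwuwvuuvwuwuuuvwuw  (last char: 'w')
  sorted[7] = uwuuuvwuwuw$vuwuwvuuvw  (last char: 'w')
  sorted[8] = uwuw$vuwuwvuuvwuwuuuvw  (last char: 'w')
  sorted[9] = uwuwvuuvwuwuuuvwuwuw$v  (last char: 'v')
  sorted[10] = uwvuuvwuwuuuvwuwuw$vuw  (last char: 'w')
  sorted[11] = vuuvwuwuuuvwuwuw$vuwuw  (last char: 'w')
  sorted[12] = vuwuwvuuvwuwuuuvwuwuw$  (last char: '$')
  sorted[13] = vwuwuuuvwuwuw$vuwuwvuu  (last char: 'u')
  sorted[14] = vwuwuw$vuwuwvuuvwuwuuu  (last char: 'u')
  sorted[15] = w$vuwuwvuuvwuwuuuvwuwu  (last char: 'u')
  sorted[16] = wuuuvwuwuw$vuwuwvuuvwu  (last char: 'u')
  sorted[17] = wuw$vuwuwvuuvwuwuuuvwu  (last char: 'u')
  sorted[18] = wuwuuuvwuwuw$vuwuwvuuv  (last char: 'v')
  sorted[19] = wuwuw$vuwuwvuuvwuwuuuv  (last char: 'v')
  sorted[20] = wuwvuuvwuwuuuvwuwuw$vu  (last char: 'u')
  sorted[21] = wvuuvwuwuuuvwuwuw$vuwu  (last char: 'u')
Last column: wwvuuuwwwvww$uuuuuvvuu
Original string S is at sorted index 12

Answer: wwvuuuwwwvww$uuuuuvvuu
12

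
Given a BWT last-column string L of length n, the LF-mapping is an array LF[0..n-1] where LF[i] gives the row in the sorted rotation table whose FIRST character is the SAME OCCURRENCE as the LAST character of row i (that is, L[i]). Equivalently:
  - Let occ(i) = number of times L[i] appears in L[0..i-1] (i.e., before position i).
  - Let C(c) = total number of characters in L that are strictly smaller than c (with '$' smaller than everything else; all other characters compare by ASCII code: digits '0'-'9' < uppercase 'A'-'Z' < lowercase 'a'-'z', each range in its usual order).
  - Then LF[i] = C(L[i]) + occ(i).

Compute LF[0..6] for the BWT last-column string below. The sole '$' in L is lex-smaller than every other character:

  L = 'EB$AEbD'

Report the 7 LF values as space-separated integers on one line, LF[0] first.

Answer: 4 2 0 1 5 6 3

Derivation:
Char counts: '$':1, 'A':1, 'B':1, 'D':1, 'E':2, 'b':1
C (first-col start): C('$')=0, C('A')=1, C('B')=2, C('D')=3, C('E')=4, C('b')=6
L[0]='E': occ=0, LF[0]=C('E')+0=4+0=4
L[1]='B': occ=0, LF[1]=C('B')+0=2+0=2
L[2]='$': occ=0, LF[2]=C('$')+0=0+0=0
L[3]='A': occ=0, LF[3]=C('A')+0=1+0=1
L[4]='E': occ=1, LF[4]=C('E')+1=4+1=5
L[5]='b': occ=0, LF[5]=C('b')+0=6+0=6
L[6]='D': occ=0, LF[6]=C('D')+0=3+0=3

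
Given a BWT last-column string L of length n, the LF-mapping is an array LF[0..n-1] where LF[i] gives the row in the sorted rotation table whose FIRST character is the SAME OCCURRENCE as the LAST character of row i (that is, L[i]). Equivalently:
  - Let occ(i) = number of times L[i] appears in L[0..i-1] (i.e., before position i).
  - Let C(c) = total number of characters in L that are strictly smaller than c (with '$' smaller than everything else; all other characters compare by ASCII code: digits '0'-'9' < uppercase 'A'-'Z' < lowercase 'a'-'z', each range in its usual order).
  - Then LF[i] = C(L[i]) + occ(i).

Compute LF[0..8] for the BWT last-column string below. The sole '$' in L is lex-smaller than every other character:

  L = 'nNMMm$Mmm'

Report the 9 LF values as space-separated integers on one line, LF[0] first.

Char counts: '$':1, 'M':3, 'N':1, 'm':3, 'n':1
C (first-col start): C('$')=0, C('M')=1, C('N')=4, C('m')=5, C('n')=8
L[0]='n': occ=0, LF[0]=C('n')+0=8+0=8
L[1]='N': occ=0, LF[1]=C('N')+0=4+0=4
L[2]='M': occ=0, LF[2]=C('M')+0=1+0=1
L[3]='M': occ=1, LF[3]=C('M')+1=1+1=2
L[4]='m': occ=0, LF[4]=C('m')+0=5+0=5
L[5]='$': occ=0, LF[5]=C('$')+0=0+0=0
L[6]='M': occ=2, LF[6]=C('M')+2=1+2=3
L[7]='m': occ=1, LF[7]=C('m')+1=5+1=6
L[8]='m': occ=2, LF[8]=C('m')+2=5+2=7

Answer: 8 4 1 2 5 0 3 6 7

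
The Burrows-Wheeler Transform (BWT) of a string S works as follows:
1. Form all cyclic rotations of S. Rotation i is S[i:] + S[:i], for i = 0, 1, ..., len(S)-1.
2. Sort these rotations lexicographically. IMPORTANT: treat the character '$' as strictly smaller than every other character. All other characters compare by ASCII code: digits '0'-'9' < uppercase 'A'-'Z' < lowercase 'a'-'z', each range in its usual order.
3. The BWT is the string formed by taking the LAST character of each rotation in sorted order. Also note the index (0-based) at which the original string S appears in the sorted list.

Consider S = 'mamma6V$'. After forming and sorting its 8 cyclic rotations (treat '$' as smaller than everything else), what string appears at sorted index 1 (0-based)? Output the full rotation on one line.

All 8 rotations (rotation i = S[i:]+S[:i]):
  rot[0] = mamma6V$
  rot[1] = amma6V$m
  rot[2] = mma6V$ma
  rot[3] = ma6V$mam
  rot[4] = a6V$mamm
  rot[5] = 6V$mamma
  rot[6] = V$mamma6
  rot[7] = $mamma6V
Sorted (with $ < everything):
  sorted[0] = $mamma6V
  sorted[1] = 6V$mamma
  sorted[2] = V$mamma6
  sorted[3] = a6V$mamm
  sorted[4] = amma6V$m
  sorted[5] = ma6V$mam
  sorted[6] = mamma6V$
  sorted[7] = mma6V$ma
sorted[1] = 6V$mamma

Answer: 6V$mamma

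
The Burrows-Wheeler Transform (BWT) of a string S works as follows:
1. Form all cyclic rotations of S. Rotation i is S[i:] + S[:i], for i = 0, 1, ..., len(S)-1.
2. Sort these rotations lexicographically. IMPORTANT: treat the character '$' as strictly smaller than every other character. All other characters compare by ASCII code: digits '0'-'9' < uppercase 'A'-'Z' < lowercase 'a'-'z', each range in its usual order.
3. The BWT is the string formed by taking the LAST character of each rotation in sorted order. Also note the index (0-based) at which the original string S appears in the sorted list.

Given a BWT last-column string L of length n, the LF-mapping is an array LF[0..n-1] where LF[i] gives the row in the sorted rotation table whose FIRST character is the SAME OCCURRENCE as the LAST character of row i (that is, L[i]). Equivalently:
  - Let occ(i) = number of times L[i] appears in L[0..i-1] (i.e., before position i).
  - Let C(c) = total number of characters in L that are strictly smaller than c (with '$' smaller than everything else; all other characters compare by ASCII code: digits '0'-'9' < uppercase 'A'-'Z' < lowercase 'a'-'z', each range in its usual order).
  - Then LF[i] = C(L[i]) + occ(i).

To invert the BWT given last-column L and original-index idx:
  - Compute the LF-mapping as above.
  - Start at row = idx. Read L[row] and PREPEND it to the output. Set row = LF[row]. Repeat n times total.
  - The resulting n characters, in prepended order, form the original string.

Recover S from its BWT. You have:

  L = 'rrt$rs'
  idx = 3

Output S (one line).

LF mapping: 1 2 5 0 3 4
Walk LF starting at row 3, prepending L[row]:
  step 1: row=3, L[3]='$', prepend. Next row=LF[3]=0
  step 2: row=0, L[0]='r', prepend. Next row=LF[0]=1
  step 3: row=1, L[1]='r', prepend. Next row=LF[1]=2
  step 4: row=2, L[2]='t', prepend. Next row=LF[2]=5
  step 5: row=5, L[5]='s', prepend. Next row=LF[5]=4
  step 6: row=4, L[4]='r', prepend. Next row=LF[4]=3
Reversed output: rstrr$

Answer: rstrr$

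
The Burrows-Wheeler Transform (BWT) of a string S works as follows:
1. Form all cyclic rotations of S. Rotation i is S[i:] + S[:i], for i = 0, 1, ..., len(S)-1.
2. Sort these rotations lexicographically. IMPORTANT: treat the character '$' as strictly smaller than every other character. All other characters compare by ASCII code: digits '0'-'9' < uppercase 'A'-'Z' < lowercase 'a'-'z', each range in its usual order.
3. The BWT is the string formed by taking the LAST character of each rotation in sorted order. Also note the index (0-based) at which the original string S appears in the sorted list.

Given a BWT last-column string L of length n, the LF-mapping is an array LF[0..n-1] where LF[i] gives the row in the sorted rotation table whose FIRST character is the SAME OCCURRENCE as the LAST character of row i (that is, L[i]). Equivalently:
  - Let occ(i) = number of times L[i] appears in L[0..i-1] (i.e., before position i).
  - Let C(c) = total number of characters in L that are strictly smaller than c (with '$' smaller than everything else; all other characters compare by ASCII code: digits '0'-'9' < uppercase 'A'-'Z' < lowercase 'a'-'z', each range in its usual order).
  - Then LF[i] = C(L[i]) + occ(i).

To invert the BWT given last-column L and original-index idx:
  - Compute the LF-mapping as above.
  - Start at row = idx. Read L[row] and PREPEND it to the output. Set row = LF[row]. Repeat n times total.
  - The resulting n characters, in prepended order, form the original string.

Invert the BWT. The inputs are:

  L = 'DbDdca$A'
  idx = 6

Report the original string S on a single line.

LF mapping: 2 5 3 7 6 4 0 1
Walk LF starting at row 6, prepending L[row]:
  step 1: row=6, L[6]='$', prepend. Next row=LF[6]=0
  step 2: row=0, L[0]='D', prepend. Next row=LF[0]=2
  step 3: row=2, L[2]='D', prepend. Next row=LF[2]=3
  step 4: row=3, L[3]='d', prepend. Next row=LF[3]=7
  step 5: row=7, L[7]='A', prepend. Next row=LF[7]=1
  step 6: row=1, L[1]='b', prepend. Next row=LF[1]=5
  step 7: row=5, L[5]='a', prepend. Next row=LF[5]=4
  step 8: row=4, L[4]='c', prepend. Next row=LF[4]=6
Reversed output: cabAdDD$

Answer: cabAdDD$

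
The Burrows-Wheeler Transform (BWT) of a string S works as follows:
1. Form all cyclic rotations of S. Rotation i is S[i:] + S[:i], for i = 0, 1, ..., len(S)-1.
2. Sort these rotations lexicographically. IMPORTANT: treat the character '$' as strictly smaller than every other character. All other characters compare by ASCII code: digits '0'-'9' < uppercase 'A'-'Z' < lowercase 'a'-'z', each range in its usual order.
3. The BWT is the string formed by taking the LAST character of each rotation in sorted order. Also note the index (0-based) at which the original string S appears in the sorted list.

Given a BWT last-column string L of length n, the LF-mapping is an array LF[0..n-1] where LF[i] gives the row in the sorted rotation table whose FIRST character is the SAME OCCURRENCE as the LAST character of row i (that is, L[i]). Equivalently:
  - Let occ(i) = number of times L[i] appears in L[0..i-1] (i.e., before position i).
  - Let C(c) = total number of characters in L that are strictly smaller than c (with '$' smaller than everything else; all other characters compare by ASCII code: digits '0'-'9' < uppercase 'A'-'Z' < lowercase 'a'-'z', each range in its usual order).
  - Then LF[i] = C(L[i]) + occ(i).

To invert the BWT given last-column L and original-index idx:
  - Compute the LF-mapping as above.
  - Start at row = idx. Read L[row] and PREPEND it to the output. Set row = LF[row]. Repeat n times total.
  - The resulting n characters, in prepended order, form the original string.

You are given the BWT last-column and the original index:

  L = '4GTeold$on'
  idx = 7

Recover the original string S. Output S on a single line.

LF mapping: 1 2 3 5 8 6 4 0 9 7
Walk LF starting at row 7, prepending L[row]:
  step 1: row=7, L[7]='$', prepend. Next row=LF[7]=0
  step 2: row=0, L[0]='4', prepend. Next row=LF[0]=1
  step 3: row=1, L[1]='G', prepend. Next row=LF[1]=2
  step 4: row=2, L[2]='T', prepend. Next row=LF[2]=3
  step 5: row=3, L[3]='e', prepend. Next row=LF[3]=5
  step 6: row=5, L[5]='l', prepend. Next row=LF[5]=6
  step 7: row=6, L[6]='d', prepend. Next row=LF[6]=4
  step 8: row=4, L[4]='o', prepend. Next row=LF[4]=8
  step 9: row=8, L[8]='o', prepend. Next row=LF[8]=9
  step 10: row=9, L[9]='n', prepend. Next row=LF[9]=7
Reversed output: noodleTG4$

Answer: noodleTG4$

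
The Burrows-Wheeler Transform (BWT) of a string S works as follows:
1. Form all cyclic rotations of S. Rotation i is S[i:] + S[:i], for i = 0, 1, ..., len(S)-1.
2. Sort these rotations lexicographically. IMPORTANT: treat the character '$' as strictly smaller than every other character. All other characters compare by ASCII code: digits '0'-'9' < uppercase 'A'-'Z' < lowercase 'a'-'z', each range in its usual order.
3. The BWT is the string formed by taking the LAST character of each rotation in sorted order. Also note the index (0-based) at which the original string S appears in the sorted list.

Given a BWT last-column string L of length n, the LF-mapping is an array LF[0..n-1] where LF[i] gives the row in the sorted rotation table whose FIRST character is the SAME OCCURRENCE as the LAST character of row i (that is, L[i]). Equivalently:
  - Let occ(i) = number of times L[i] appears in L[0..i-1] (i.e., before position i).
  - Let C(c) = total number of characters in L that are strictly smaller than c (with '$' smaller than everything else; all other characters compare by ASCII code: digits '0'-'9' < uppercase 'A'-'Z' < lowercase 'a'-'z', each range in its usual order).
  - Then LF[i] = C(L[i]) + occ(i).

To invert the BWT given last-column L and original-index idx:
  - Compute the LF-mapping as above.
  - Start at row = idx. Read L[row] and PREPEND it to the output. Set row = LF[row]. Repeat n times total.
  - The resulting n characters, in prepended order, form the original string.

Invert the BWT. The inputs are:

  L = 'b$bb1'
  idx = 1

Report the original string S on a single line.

LF mapping: 2 0 3 4 1
Walk LF starting at row 1, prepending L[row]:
  step 1: row=1, L[1]='$', prepend. Next row=LF[1]=0
  step 2: row=0, L[0]='b', prepend. Next row=LF[0]=2
  step 3: row=2, L[2]='b', prepend. Next row=LF[2]=3
  step 4: row=3, L[3]='b', prepend. Next row=LF[3]=4
  step 5: row=4, L[4]='1', prepend. Next row=LF[4]=1
Reversed output: 1bbb$

Answer: 1bbb$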